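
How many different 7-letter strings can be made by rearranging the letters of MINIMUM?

Letter multiplicities in MINIMUM: I×2, M×3, N×1, U×1.
The number of distinct arrangements is 7!/(3!·2!) = 5040/12 = 420.

420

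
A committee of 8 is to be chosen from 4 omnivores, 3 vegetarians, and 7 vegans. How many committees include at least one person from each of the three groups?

2793

Total 8-person selections from all 14: C(14,8) = 3003.
Selections missing a whole group: no omnivores → C(10,8) = 45; no vegetarians → C(11,8) = 165; no vegans → C(7,8) = 0.
Add back selections omitting two groups (i.e. drawn from a single group): C(4,8) + C(3,8) + C(7,8) = 0.
By inclusion–exclusion: 3003 − 210 + 0 = 2793.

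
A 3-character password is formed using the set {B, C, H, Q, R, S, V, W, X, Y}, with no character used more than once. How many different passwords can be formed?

With no repetition, fill the 3 characters in order: 10 choices, then 9, down to 8.
10 × 9 × 8 = 720.

720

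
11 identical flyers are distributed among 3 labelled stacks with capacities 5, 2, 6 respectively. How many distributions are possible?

Ignoring the caps, the number of non-negative solutions to x_1+…+x_3 = 11 is C(13,2) = 78.
Subtract solutions that violate a single cap (substitute x_i' = x_i − (cap_i+1)): x_1 ≥ 6 gives C(7,2) = 21; x_2 ≥ 3 gives C(10,2) = 45; x_3 ≥ 7 gives C(6,2) = 15. Together 81.
Add back pairs where two caps are both exceeded: 6 + 0 + 3 = 9.
By inclusion–exclusion the count is 78 − 81 + 9 = 6.

6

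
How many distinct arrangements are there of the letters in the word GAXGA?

30

GAXGA has 5 letters with A appearing twice and G appearing twice.
So there are 5! / (2!·2!) = 30 distinguishable arrangements.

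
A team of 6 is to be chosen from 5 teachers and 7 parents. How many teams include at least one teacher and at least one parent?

917

With no constraint there are C(12,6) = 924 possible selections.
Selections missing a whole group: no teachers → C(7,6) = 7; no parents → C(5,6) = 0.
Both groups omitted at once is impossible, so 924 − 7 = 917.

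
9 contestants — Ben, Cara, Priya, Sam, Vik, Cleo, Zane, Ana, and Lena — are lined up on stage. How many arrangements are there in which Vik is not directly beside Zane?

282240

There are 9! = 362880 arrangements in all. If Vik and Zane are adjacent, merging them into one block gives 2·(8)! = 80640 arrangements.
So 362880 − 80640 = 282240 arrangements keep them apart.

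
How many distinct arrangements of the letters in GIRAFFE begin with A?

360

Fix A in the first position and arrange the remaining 6 letters.
Those 6 letters have F appearing twice, giving (6)!/(2!) = 360.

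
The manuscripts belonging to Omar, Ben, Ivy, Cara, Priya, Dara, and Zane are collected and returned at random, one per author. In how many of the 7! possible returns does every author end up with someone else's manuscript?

1854

This is the derangement count D_7: permutations of 7 items with no fixed point.
By inclusion–exclusion this is Σ_{j=0}^{7} (−1)^j C(7,j)·(7−j)!.
Computing: 5040 − 5040 + 2520 − 840 + 210 − 42 + 7 − 1 = 1854.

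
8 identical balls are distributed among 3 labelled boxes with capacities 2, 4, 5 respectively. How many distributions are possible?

Ignoring the caps, the number of non-negative solutions to x_1+…+x_3 = 8 is C(10,2) = 45.
Subtract solutions that violate a single cap (substitute x_i' = x_i − (cap_i+1)): x_1 ≥ 3 gives C(7,2) = 21; x_2 ≥ 5 gives C(5,2) = 10; x_3 ≥ 6 gives C(4,2) = 6. Together 37.
Add back pairs where two caps are both exceeded: 1 + 0 + 0 = 1.
By inclusion–exclusion the count is 45 − 37 + 1 = 9.

9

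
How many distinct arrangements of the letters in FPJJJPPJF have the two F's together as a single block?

Treat the 2 copies of F as a single block. The multiset to arrange is then {FF, J, J, J, J, P, P, P}, 8 items in all.
That gives (8)!/(4!·3!) = 280 arrangements.

280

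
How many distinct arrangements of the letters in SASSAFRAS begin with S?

Fix S in the first position and arrange the remaining 8 letters.
Those 8 letters have A appearing 3 times and S appearing 3 times, giving (8)!/(3!·3!) = 1120.

1120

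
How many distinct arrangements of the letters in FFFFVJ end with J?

Fix J in the last position and arrange the remaining 5 letters.
Those 5 letters have F appearing 4 times, giving (5)!/(4!) = 5.

5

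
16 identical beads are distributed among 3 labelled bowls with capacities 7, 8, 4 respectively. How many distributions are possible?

10

Without the upper bounds there are C(18,2) = 153 ways to split 16 among 3 bowls.
Subtract solutions that violate a single cap (substitute x_i' = x_i − (cap_i+1)): x_1 ≥ 8 gives C(10,2) = 45; x_2 ≥ 9 gives C(9,2) = 36; x_3 ≥ 5 gives C(13,2) = 78. Together 159.
Add back pairs where two caps are both exceeded: 0 + 10 + 6 = 16.
By inclusion–exclusion the count is 153 − 159 + 16 = 10.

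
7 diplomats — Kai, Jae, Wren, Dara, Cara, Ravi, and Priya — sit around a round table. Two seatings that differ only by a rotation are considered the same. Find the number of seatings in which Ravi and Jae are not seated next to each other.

All circular seatings of 7 people number (6)! = 720.
Those with Ravi next to Jae: fuse the pair into one unit and seat 6 units around a circle — 2·(5)! = 240.
Subtracting, 720 − 240 = 480.

480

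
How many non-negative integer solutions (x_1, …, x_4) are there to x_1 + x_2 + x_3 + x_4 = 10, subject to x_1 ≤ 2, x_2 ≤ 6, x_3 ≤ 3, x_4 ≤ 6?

64

Without the upper bounds there are C(13,3) = 286 ways to split 10 among 4 variables.
Subtract solutions that violate a single cap (substitute x_i' = x_i − (cap_i+1)): x_1 ≥ 3 gives C(10,3) = 120; x_2 ≥ 7 gives C(6,3) = 20; x_3 ≥ 4 gives C(9,3) = 84; x_4 ≥ 7 gives C(6,3) = 20. Together 244.
Add back pairs where two caps are both exceeded: 1 + 20 + 1 + 0 + 0 + 0 = 22.
By inclusion–exclusion the count is 286 − 244 + 22 = 64.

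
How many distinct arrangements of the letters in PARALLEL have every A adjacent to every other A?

Treat the 2 copies of A as a single block. The multiset to arrange is then {AA, E, L, L, L, P, R}, 7 items in all.
That gives (7)!/(3!) = 840 arrangements.

840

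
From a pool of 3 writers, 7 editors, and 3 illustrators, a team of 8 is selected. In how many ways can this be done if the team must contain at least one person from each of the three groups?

Total 8-person selections from all 13: C(13,8) = 1287.
Selections missing a whole group: no writers → C(10,8) = 45; no editors → C(6,8) = 0; no illustrators → C(10,8) = 45.
Add back selections omitting two groups (i.e. drawn from a single group): C(3,8) + C(7,8) + C(3,8) = 0.
By inclusion–exclusion: 1287 − 90 + 0 = 1197.

1197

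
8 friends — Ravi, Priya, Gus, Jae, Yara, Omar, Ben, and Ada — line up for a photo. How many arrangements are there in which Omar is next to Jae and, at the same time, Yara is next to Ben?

2880

Treat {Omar,Jae} as one block (2 orders) and {Yara,Ben} as another (2 orders).
That leaves 6 units to arrange: 2 × 2 × 6! = 4 × 720 = 2880.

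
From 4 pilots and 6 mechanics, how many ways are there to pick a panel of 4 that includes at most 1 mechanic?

Split by how many mechanics are chosen (0 through 1).
Sum: C(6,0)·C(4,4) + C(6,1)·C(4,3) = 1 + 24 = 25.

25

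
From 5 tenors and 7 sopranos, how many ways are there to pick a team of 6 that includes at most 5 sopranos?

Split by how many sopranos are chosen (0 through 5).
Sum: C(7,0)·C(5,6) + C(7,1)·C(5,5) + C(7,2)·C(5,4) + C(7,3)·C(5,3) + C(7,4)·C(5,2) + C(7,5)·C(5,1) = 0 + 7 + 105 + 350 + 350 + 105 = 917.

917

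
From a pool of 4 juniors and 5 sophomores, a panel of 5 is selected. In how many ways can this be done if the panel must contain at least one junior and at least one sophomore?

125

Unrestricted: C(9,5) = 126 ways to pick any 5 of the 9.
Selections missing a whole group: no juniors → C(5,5) = 1; no sophomores → C(4,5) = 0.
Both groups omitted at once is impossible, so 126 − 1 = 125.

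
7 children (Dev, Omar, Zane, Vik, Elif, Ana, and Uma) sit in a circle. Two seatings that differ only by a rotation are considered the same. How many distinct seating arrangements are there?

720

Seat Dev anywhere (absorbing the rotational symmetry), then permute the other 6: (6)! = 720.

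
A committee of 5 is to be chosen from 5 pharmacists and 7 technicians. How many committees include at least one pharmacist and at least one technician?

770

Unrestricted: C(12,5) = 792 ways to pick any 5 of the 12.
Selections missing a whole group: no pharmacists → C(7,5) = 21; no technicians → C(5,5) = 1.
Both groups omitted at once is impossible, so 792 − 22 = 770.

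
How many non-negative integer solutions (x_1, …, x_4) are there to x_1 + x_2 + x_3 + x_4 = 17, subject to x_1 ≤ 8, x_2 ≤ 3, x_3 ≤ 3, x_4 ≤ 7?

Without the upper bounds there are C(20,3) = 1140 ways to split 17 among 4 variables.
Subtract solutions that violate a single cap (substitute x_i' = x_i − (cap_i+1)): x_1 ≥ 9 gives C(11,3) = 165; x_2 ≥ 4 gives C(16,3) = 560; x_3 ≥ 4 gives C(16,3) = 560; x_4 ≥ 8 gives C(12,3) = 220. Together 1505.
Add back pairs where two caps are both exceeded: 35 + 35 + 1 + 220 + 56 + 56 = 403.
Subtract triples: 1 + 0 + 0 + 4 = 5.
By inclusion–exclusion the count is 1140 − 1505 + 403 − 5 = 33.

33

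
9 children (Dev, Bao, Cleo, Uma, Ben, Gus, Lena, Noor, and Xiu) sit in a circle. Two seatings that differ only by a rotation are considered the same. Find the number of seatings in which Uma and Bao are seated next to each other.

10080

Glue Uma and Bao into a block (2 internal orders). Seating 8 units around a circle gives (7)! arrangements.
So 2 × (7)! = 2 × 5040 = 10080.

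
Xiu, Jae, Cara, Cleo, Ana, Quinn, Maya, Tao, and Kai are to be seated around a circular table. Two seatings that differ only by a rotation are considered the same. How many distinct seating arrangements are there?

Around a circle, 9 distinct people have 9!/9 = (8)! = 40320 rotationally distinct seatings.

40320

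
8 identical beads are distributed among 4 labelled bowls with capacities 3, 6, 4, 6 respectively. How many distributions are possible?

Ignoring the caps, the number of non-negative solutions to x_1+…+x_4 = 8 is C(11,3) = 165.
Subtract solutions that violate a single cap (substitute x_i' = x_i − (cap_i+1)): x_1 ≥ 4 gives C(7,3) = 35; x_2 ≥ 7 gives C(4,3) = 4; x_3 ≥ 5 gives C(6,3) = 20; x_4 ≥ 7 gives C(4,3) = 4. Together 63.
No two caps can be exceeded simultaneously, so the pair terms are all 0.
By inclusion–exclusion the count is 165 − 63 + 0 = 102.

102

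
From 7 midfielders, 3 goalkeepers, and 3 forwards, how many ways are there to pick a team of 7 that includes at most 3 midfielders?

658

Split by how many midfielders are chosen (0 through 3).
Sum: C(7,0)·C(6,7) + C(7,1)·C(6,6) + C(7,2)·C(6,5) + C(7,3)·C(6,4) = 0 + 7 + 126 + 525 = 658.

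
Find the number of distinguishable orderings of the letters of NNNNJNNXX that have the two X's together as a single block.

Treat the 2 copies of X as a single block. The multiset to arrange is then {XX, J, N, N, N, N, N, N}, 8 items in all.
That gives (8)!/(6!) = 56 arrangements.

56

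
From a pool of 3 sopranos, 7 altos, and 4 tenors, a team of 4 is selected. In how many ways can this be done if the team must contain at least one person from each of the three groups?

462

With no constraint there are C(14,4) = 1001 possible selections.
Selections missing a whole group: no sopranos → C(11,4) = 330; no altos → C(7,4) = 35; no tenors → C(10,4) = 210.
Add back selections omitting two groups (i.e. drawn from a single group): C(3,4) + C(7,4) + C(4,4) = 36.
By inclusion–exclusion: 1001 − 575 + 36 = 462.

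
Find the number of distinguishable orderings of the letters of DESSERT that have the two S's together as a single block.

360

Treat the 2 copies of S as a single block. The multiset to arrange is then {SS, D, E, E, R, T}, 6 items in all.
That gives (6)!/(2!) = 360 arrangements.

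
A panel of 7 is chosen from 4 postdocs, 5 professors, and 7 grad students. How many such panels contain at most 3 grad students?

7680

Split by how many grad students are chosen (0 through 3).
Sum: C(7,0)·C(9,7) + C(7,1)·C(9,6) + C(7,2)·C(9,5) + C(7,3)·C(9,4) = 36 + 588 + 2646 + 4410 = 7680.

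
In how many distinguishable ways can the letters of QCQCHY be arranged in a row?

Letter multiplicities in QCQCHY: C×2, H×1, Q×2, Y×1.
Dividing 6! = 720 by 2!·2! = 4 for the repeated letters gives 180.

180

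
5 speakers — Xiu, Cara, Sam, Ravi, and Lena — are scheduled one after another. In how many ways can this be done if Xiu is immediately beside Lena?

48

Place the 3 others and the Xiu-Lena pair as 4 objects in a line; the pair has 2 internal arrangements.
That gives 2 × 4! = 2 × 24 = 48.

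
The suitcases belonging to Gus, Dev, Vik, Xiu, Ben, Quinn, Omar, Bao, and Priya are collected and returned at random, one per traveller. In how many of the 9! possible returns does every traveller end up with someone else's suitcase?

This is the derangement count D_9: permutations of 9 items with no fixed point.
By inclusion–exclusion this is Σ_{j=0}^{9} (−1)^j C(9,j)·(9−j)!.
Computing: 362880 − 362880 + 181440 − 60480 + 15120 − 3024 + 504 − 72 + 9 − 1 = 133496.

133496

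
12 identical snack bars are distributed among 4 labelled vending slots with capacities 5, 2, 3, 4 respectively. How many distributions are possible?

By stars and bars, unrestricted non-negative solutions to x_1+…+x_4 = 12 number C(12+3,3) = 455.
Subtract solutions that violate a single cap (substitute x_i' = x_i − (cap_i+1)): x_1 ≥ 6 gives C(9,3) = 84; x_2 ≥ 3 gives C(12,3) = 220; x_3 ≥ 4 gives C(11,3) = 165; x_4 ≥ 5 gives C(10,3) = 120. Together 589.
Add back pairs where two caps are both exceeded: 20 + 10 + 4 + 56 + 35 + 20 = 145.
Subtract triples: 0 + 0 + 0 + 1 = 1.
By inclusion–exclusion the count is 455 − 589 + 145 − 1 = 10.

10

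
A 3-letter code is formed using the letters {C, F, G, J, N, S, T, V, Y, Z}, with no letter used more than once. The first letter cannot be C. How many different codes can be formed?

648

The first letter has 10−1 = 9 choices (anything except C).
The remaining 2 letters are filled from the other 9 symbols without repetition: 9 × 8 = 72.
Total: 9 × 72 = 648.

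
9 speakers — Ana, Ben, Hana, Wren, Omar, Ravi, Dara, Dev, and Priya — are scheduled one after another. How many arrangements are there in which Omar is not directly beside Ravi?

282240

Of the 9! = 362880 arrangements, those with Omar and Ravi adjacent number 2 × 8! = 80640 (treat the pair as a block with 2 internal orders).
So 362880 − 80640 = 282240 arrangements keep them apart.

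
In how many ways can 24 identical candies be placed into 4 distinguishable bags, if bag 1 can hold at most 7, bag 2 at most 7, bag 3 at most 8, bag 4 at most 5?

20

Without the upper bounds there are C(27,3) = 2925 ways to split 24 among 4 bags.
Subtract solutions that violate a single cap (substitute x_i' = x_i − (cap_i+1)): x_1 ≥ 8 gives C(19,3) = 969; x_2 ≥ 8 gives C(19,3) = 969; x_3 ≥ 9 gives C(18,3) = 816; x_4 ≥ 6 gives C(21,3) = 1330. Together 4084.
Add back pairs where two caps are both exceeded: 165 + 120 + 286 + 120 + 286 + 220 = 1197.
Subtract triples: 0 + 10 + 4 + 4 = 18.
By inclusion–exclusion the count is 2925 − 4084 + 1197 − 18 = 20.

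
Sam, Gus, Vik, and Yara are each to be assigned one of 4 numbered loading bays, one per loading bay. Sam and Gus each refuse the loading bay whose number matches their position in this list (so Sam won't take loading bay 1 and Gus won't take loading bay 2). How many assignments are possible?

14

Let Aᵢ (for i ∈ {1, 2}) be the placements that put person i in their forbidden loading bay. Any j of these fix j positions, leaving (4−j)! ways to fill the rest, and there are C(2,j) ways to pick which j.
By inclusion–exclusion, the number of valid placements is Σ_{j=0}^{2} (−1)^j C(2,j)·(4−j)!.
Computing: 24 − 12 + 2 = 14.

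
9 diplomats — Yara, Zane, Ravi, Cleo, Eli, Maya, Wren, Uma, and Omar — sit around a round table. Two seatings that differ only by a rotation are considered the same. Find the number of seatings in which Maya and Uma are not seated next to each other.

All circular seatings of 9 people number (8)! = 40320.
Seatings with Maya beside Uma: treat them as a block with 2 internal orders, giving 2 × (7)! = 10080.
Subtracting, 40320 − 10080 = 30240.

30240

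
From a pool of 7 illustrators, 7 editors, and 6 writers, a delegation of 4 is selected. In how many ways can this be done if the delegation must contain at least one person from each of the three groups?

2499

With no constraint there are C(20,4) = 4845 possible selections.
Selections missing a whole group: no illustrators → C(13,4) = 715; no editors → C(13,4) = 715; no writers → C(14,4) = 1001.
Add back selections omitting two groups (i.e. drawn from a single group): C(7,4) + C(7,4) + C(6,4) = 85.
By inclusion–exclusion: 4845 − 2431 + 85 = 2499.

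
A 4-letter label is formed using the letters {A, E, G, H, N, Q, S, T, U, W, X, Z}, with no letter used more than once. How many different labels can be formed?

With no repetition, fill the 4 letters in order: 12 choices, then 11, down to 9.
That product is 12 × 11 × 10 × 9 = 11880.

11880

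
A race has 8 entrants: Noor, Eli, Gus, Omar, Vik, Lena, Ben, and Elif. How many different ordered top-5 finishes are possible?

6720

There are 8 choices for 1st place, 7 for 2nd, and so on down to 4 for position 5.
That gives 8 × 7 × 6 × 5 × 4 = 6720.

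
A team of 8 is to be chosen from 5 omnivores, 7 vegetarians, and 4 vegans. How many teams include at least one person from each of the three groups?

12201

With no constraint there are C(16,8) = 12870 possible selections.
Selections missing a whole group: no omnivores → C(11,8) = 165; no vegetarians → C(9,8) = 9; no vegans → C(12,8) = 495.
Add back selections omitting two groups (i.e. drawn from a single group): C(5,8) + C(7,8) + C(4,8) = 0.
By inclusion–exclusion: 12870 − 669 + 0 = 12201.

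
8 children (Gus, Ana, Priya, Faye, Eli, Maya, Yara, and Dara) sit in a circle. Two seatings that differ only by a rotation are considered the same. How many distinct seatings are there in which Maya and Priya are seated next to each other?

Glue Maya and Priya into a block (2 internal orders). Seating 7 units around a circle gives (6)! arrangements.
So 2 × (6)! = 2 × 720 = 1440.

1440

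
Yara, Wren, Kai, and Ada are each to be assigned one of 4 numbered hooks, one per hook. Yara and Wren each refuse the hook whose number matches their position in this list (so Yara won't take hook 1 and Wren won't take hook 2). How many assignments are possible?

14

Let Aᵢ (for i ∈ {1, 2}) be the placements that put person i in their forbidden hook. Any j of these fix j positions, leaving (4−j)! ways to fill the rest, and there are C(2,j) ways to pick which j.
By inclusion–exclusion, the number of valid placements is Σ_{j=0}^{2} (−1)^j C(2,j)·(4−j)!.
Computing: 24 − 12 + 2 = 14.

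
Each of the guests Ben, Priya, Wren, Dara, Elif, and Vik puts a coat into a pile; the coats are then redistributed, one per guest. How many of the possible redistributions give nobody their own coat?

265

Let Aᵢ be the assignments in which guest i gets their own coat. We want the size of the complement of A₁∪…∪A_6.
By inclusion–exclusion this is Σ_{j=0}^{6} (−1)^j C(6,j)·(6−j)!.
Computing: 720 − 720 + 360 − 120 + 30 − 6 + 1 = 265.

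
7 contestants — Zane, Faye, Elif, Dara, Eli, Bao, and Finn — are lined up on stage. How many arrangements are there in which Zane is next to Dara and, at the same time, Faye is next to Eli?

480

Treat {Zane,Dara} as one block (2 orders) and {Faye,Eli} as another (2 orders).
That leaves 5 units to arrange: 2 × 2 × 5! = 4 × 120 = 480.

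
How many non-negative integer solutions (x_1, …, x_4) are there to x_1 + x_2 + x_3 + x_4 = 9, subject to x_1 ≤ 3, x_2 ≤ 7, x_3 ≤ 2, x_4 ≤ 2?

Without the upper bounds there are C(12,3) = 220 ways to split 9 among 4 variables.
Subtract solutions that violate a single cap (substitute x_i' = x_i − (cap_i+1)): x_1 ≥ 4 gives C(8,3) = 56; x_2 ≥ 8 gives C(4,3) = 4; x_3 ≥ 3 gives C(9,3) = 84; x_4 ≥ 3 gives C(9,3) = 84. Together 228.
Add back pairs where two caps are both exceeded: 0 + 10 + 10 + 0 + 0 + 20 = 40.
By inclusion–exclusion the count is 220 − 228 + 40 = 32.

32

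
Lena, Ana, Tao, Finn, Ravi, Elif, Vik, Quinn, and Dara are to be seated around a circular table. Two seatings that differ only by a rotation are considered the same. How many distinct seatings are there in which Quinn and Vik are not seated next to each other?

Without the restriction there are (8)! = 40320 seatings.
Those with Quinn next to Vik: fuse the pair into one unit and seat 8 units around a circle — 2·(7)! = 10080.
Subtracting, 40320 − 10080 = 30240.

30240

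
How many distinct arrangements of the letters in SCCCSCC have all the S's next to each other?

Treat the 2 copies of S as a single block. The multiset to arrange is then {SS, C, C, C, C, C}, 6 items in all.
That gives (6)!/(5!) = 6 arrangements.

6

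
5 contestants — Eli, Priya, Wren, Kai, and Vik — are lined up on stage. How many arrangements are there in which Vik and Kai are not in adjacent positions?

72

There are 5! = 120 arrangements in all. If Vik and Kai are adjacent, merging them into one block gives 2·(4)! = 48 arrangements.
Complementary counting: 120 − 48 = 72.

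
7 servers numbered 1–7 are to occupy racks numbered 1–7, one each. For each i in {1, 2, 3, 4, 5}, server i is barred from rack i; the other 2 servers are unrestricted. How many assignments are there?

Let Aᵢ (for 1 ≤ i ≤ 5) be the placements that put server i in its forbidden rack. Any j of these fix j positions, leaving (7−j)! ways to fill the rest, and there are C(5,j) ways to pick which j.
By inclusion–exclusion, the number of valid placements is Σ_{j=0}^{5} (−1)^j C(5,j)·(7−j)!.
Computing: 5040 − 3600 + 1200 − 240 + 30 − 2 = 2428.

2428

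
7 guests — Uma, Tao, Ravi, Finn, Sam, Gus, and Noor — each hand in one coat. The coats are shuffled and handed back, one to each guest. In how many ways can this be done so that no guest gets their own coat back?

This is the derangement count D_7: permutations of 7 items with no fixed point.
By inclusion–exclusion this is Σ_{j=0}^{7} (−1)^j C(7,j)·(7−j)!.
Computing: 5040 − 5040 + 2520 − 840 + 210 − 42 + 7 − 1 = 1854.

1854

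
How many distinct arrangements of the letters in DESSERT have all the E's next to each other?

360

Treat the 2 copies of E as a single block. The multiset to arrange is then {EE, D, R, S, S, T}, 6 items in all.
That gives (6)!/(2!) = 360 arrangements.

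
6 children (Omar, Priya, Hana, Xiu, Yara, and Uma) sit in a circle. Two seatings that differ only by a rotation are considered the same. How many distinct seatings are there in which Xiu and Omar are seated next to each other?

Glue Xiu and Omar into a block (2 internal orders). Seating 5 units around a circle gives (4)! arrangements.
So 2 × (4)! = 2 × 24 = 48.

48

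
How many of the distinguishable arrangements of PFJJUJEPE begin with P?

Fix P in the first position and arrange the remaining 8 letters.
Those 8 letters have E appearing twice and J appearing 3 times, giving (8)!/(3!·2!) = 3360.

3360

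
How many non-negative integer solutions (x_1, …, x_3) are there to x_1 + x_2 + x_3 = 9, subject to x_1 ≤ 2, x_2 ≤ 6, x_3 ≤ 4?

Ignoring the caps, the number of non-negative solutions to x_1+…+x_3 = 9 is C(11,2) = 55.
Subtract solutions that violate a single cap (substitute x_i' = x_i − (cap_i+1)): x_1 ≥ 3 gives C(8,2) = 28; x_2 ≥ 7 gives C(4,2) = 6; x_3 ≥ 5 gives C(6,2) = 15. Together 49.
Add back pairs where two caps are both exceeded: 0 + 3 + 0 = 3.
By inclusion–exclusion the count is 55 − 49 + 3 = 9.

9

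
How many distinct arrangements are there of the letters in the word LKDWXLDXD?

15120

LKDWXLDXD has 9 letters with D appearing 3 times, L appearing twice, and X appearing twice.
So there are 9! / (3!·2!·2!) = 15120 distinguishable arrangements.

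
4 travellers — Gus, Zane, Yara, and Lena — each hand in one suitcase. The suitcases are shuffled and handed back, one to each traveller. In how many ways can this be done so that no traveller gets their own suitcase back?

9

This is the derangement count D_4: permutations of 4 items with no fixed point.
By inclusion–exclusion this is Σ_{j=0}^{4} (−1)^j C(4,j)·(4−j)!.
Computing: 24 − 24 + 12 − 4 + 1 = 9.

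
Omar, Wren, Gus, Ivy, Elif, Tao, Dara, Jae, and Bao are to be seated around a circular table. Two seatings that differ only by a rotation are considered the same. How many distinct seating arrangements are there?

40320

Around a circle, 9 distinct people have 9!/9 = (8)! = 40320 rotationally distinct seatings.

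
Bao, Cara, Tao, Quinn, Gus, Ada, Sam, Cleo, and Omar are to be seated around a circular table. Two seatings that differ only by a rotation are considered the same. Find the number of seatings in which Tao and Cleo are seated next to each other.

Treat {Tao, Cleo} as one unit (2 internal orders) and seat the resulting 8 units around the table: (7)! circular arrangements.
So 2 × (7)! = 2 × 5040 = 10080.

10080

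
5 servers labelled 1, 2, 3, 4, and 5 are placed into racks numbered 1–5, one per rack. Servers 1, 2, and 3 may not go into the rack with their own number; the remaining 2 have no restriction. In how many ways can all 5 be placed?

64

Let Aᵢ (for i ∈ {1, 2, 3}) be the placements that put server i in its forbidden rack. Any j of these fix j positions, leaving (5−j)! ways to fill the rest, and there are C(3,j) ways to pick which j.
By inclusion–exclusion, the number of valid placements is Σ_{j=0}^{3} (−1)^j C(3,j)·(5−j)!.
Computing: 120 − 72 + 18 − 2 = 64.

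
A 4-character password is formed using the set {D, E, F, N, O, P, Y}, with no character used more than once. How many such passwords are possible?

840

Choose and order 4 of the 7 symbols: the first character has 7 options, the next 6, then 5, 4.
That product is 7 × 6 × 5 × 4 = 840.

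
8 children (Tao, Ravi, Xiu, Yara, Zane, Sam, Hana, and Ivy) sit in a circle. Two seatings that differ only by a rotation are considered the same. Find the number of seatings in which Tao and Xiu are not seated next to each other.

3600

All circular seatings of 8 people number (7)! = 5040.
Those with Tao next to Xiu: fuse the pair into one unit and seat 7 units around a circle — 2·(6)! = 1440.
Subtracting, 5040 − 1440 = 3600.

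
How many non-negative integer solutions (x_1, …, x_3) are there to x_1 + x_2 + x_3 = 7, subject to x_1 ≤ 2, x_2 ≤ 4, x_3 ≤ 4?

Ignoring the caps, the number of non-negative solutions to x_1+…+x_3 = 7 is C(9,2) = 36.
Subtract solutions that violate a single cap (substitute x_i' = x_i − (cap_i+1)): x_1 ≥ 3 gives C(6,2) = 15; x_2 ≥ 5 gives C(4,2) = 6; x_3 ≥ 5 gives C(4,2) = 6. Together 27.
No two caps can be exceeded simultaneously, so the pair terms are all 0.
By inclusion–exclusion the count is 36 − 27 + 0 = 9.

9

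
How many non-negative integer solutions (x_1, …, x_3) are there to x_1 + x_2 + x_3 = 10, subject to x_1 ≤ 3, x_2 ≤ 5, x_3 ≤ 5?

Without the upper bounds there are C(12,2) = 66 ways to split 10 among 3 variables.
Subtract solutions that violate a single cap (substitute x_i' = x_i − (cap_i+1)): x_1 ≥ 4 gives C(8,2) = 28; x_2 ≥ 6 gives C(6,2) = 15; x_3 ≥ 6 gives C(6,2) = 15. Together 58.
Add back pairs where two caps are both exceeded: 1 + 1 + 0 = 2.
By inclusion–exclusion the count is 66 − 58 + 2 = 10.

10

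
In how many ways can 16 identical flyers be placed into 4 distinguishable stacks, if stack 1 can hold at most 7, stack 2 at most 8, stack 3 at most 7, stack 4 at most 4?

206

By stars and bars, unrestricted non-negative solutions to x_1+…+x_4 = 16 number C(16+3,3) = 969.
Subtract solutions that violate a single cap (substitute x_i' = x_i − (cap_i+1)): x_1 ≥ 8 gives C(11,3) = 165; x_2 ≥ 9 gives C(10,3) = 120; x_3 ≥ 8 gives C(11,3) = 165; x_4 ≥ 5 gives C(14,3) = 364. Together 814.
Add back pairs where two caps are both exceeded: 0 + 1 + 20 + 0 + 10 + 20 = 51.
By inclusion–exclusion the count is 969 − 814 + 51 = 206.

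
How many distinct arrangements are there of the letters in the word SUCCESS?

420

Letter multiplicities in SUCCESS: C×2, E×1, S×3, U×1.
So there are 7! / (3!·2!) = 420 distinguishable arrangements.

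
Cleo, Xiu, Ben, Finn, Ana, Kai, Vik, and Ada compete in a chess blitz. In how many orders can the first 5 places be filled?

There are 8 choices for 1st place, 7 for 2nd, and so on down to 4 for position 5.
That gives 8 × 7 × 6 × 5 × 4 = 6720.

6720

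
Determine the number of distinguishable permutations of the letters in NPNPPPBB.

420

Letter multiplicities in NPNPPPBB: B×2, N×2, P×4.
So there are 8! / (4!·2!·2!) = 420 distinguishable arrangements.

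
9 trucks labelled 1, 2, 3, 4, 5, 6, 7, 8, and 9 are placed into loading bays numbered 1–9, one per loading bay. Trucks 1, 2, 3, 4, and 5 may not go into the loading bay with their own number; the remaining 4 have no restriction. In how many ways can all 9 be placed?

Let Aᵢ (for 1 ≤ i ≤ 5) be the placements that put truck i in its forbidden loading bay. Any j of these fix j positions, leaving (9−j)! ways to fill the rest, and there are C(5,j) ways to pick which j.
By inclusion–exclusion, the number of valid placements is Σ_{j=0}^{5} (−1)^j C(5,j)·(9−j)!.
Computing: 362880 − 201600 + 50400 − 7200 + 600 − 24 = 205056.

205056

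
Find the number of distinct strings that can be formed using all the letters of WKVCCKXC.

3360

WKVCCKXC has 8 letters with C appearing 3 times and K appearing twice.
The number of distinct arrangements is 8!/(3!·2!) = 40320/12 = 3360.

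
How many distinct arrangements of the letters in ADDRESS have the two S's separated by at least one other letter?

900

Total arrangements of ADDRESS: 7!/(2!·2!) = 1260.
Arrangements with the S's together: treat SS as one letter, giving (6)!/(2!) = 360.
Hence 1260 − 360 = 900.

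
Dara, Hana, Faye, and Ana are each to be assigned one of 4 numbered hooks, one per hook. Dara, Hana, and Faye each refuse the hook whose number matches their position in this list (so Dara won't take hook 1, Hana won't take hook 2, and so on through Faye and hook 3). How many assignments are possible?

11

Let Aᵢ (for i ∈ {1, 2, 3}) be the placements that put person i in their forbidden hook. Any j of these fix j positions, leaving (4−j)! ways to fill the rest, and there are C(3,j) ways to pick which j.
By inclusion–exclusion, the number of valid placements is Σ_{j=0}^{3} (−1)^j C(3,j)·(4−j)!.
Computing: 24 − 18 + 6 − 1 = 11.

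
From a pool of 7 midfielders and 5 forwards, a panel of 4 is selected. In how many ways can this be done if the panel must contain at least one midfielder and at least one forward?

455

With no constraint there are C(12,4) = 495 possible selections.
Selections missing a whole group: no midfielders → C(5,4) = 5; no forwards → C(7,4) = 35.
Both groups omitted at once is impossible, so 495 − 40 = 455.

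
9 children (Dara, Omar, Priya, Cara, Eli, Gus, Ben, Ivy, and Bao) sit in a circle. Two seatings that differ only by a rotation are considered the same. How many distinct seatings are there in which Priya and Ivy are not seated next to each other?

30240

Without the restriction there are (8)! = 40320 seatings.
Those with Priya next to Ivy: fuse the pair into one unit and seat 8 units around a circle — 2·(7)! = 10080.
Subtracting, 40320 − 10080 = 30240.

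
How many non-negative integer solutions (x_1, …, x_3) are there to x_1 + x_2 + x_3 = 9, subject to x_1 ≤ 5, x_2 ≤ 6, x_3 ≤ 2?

12

Ignoring the caps, the number of non-negative solutions to x_1+…+x_3 = 9 is C(11,2) = 55.
Subtract solutions that violate a single cap (substitute x_i' = x_i − (cap_i+1)): x_1 ≥ 6 gives C(5,2) = 10; x_2 ≥ 7 gives C(4,2) = 6; x_3 ≥ 3 gives C(8,2) = 28. Together 44.
Add back pairs where two caps are both exceeded: 0 + 1 + 0 = 1.
By inclusion–exclusion the count is 55 − 44 + 1 = 12.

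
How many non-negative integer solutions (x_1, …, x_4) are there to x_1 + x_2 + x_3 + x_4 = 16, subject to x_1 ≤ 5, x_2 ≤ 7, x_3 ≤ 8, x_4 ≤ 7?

Ignoring the caps, the number of non-negative solutions to x_1+…+x_4 = 16 is C(19,3) = 969.
Subtract solutions that violate a single cap (substitute x_i' = x_i − (cap_i+1)): x_1 ≥ 6 gives C(13,3) = 286; x_2 ≥ 8 gives C(11,3) = 165; x_3 ≥ 9 gives C(10,3) = 120; x_4 ≥ 8 gives C(11,3) = 165. Together 736.
Add back pairs where two caps are both exceeded: 10 + 4 + 10 + 0 + 1 + 0 = 25.
By inclusion–exclusion the count is 969 − 736 + 25 = 258.

258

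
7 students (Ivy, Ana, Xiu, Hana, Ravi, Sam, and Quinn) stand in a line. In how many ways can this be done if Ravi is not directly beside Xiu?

Of the 7! = 5040 arrangements, those with Ravi and Xiu adjacent number 2 × 6! = 1440 (treat the pair as a block with 2 internal orders).
So 5040 − 1440 = 3600 arrangements keep them apart.

3600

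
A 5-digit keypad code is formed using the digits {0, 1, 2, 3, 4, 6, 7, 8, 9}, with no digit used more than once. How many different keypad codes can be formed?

Choose and order 5 of the 9 symbols: the first digit has 9 options, the next 8, and so on down to 5.
9 × 8 × 7 × 6 × 5 = 15120.

15120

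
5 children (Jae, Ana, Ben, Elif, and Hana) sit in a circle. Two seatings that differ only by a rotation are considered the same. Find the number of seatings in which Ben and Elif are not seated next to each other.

Without the restriction there are (4)! = 24 seatings.
Those with Ben next to Elif: fuse the pair into one unit and seat 4 units around a circle — 2·(3)! = 12.
Subtracting, 24 − 12 = 12.

12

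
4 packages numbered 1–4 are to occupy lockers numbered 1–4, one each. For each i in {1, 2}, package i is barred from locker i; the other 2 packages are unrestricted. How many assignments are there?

Let Aᵢ (for i ∈ {1, 2}) be the placements that put package i in its forbidden locker. Any j of these fix j positions, leaving (4−j)! ways to fill the rest, and there are C(2,j) ways to pick which j.
By inclusion–exclusion, the number of valid placements is Σ_{j=0}^{2} (−1)^j C(2,j)·(4−j)!.
Computing: 24 − 12 + 2 = 14.

14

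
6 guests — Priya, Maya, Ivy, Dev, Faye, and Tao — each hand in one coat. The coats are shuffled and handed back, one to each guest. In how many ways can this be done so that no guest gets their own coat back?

265

Count assignments avoiding every fixed point. For any j of the 6 guests fixed to their own coat, the other 6−j can be arranged in (6−j)! ways.
By inclusion–exclusion this is Σ_{j=0}^{6} (−1)^j C(6,j)·(6−j)!.
Computing: 720 − 720 + 360 − 120 + 30 − 6 + 1 = 265.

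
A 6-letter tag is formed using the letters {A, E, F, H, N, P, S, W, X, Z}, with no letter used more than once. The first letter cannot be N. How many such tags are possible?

The first letter has 10−1 = 9 choices (anything except N).
The remaining 5 letters are filled from the other 9 symbols without repetition: 9 × 8 × 7 × 6 × 5 = 15120.
Total: 9 × 15120 = 136080.

136080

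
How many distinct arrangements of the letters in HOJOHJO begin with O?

Fix O in the first position and arrange the remaining 6 letters.
Those 6 letters have H appearing twice, J appearing twice, and O appearing twice, giving (6)!/(2!·2!·2!) = 90.

90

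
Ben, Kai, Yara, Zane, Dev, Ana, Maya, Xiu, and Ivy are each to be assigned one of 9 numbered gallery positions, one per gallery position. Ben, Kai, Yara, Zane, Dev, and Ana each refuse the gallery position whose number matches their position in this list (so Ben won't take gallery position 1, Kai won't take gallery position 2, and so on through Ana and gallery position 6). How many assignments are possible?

Let Aᵢ (for 1 ≤ i ≤ 6) be the placements that put person i in their forbidden gallery position. Any j of these fix j positions, leaving (9−j)! ways to fill the rest, and there are C(6,j) ways to pick which j.
By inclusion–exclusion, the number of valid placements is Σ_{j=0}^{6} (−1)^j C(6,j)·(9−j)!.
Computing: 362880 − 241920 + 75600 − 14400 + 1800 − 144 + 6 = 183822.

183822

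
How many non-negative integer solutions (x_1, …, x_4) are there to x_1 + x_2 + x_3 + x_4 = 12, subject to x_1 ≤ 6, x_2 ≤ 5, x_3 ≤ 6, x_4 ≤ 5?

176

Ignoring the caps, the number of non-negative solutions to x_1+…+x_4 = 12 is C(15,3) = 455.
Subtract solutions that violate a single cap (substitute x_i' = x_i − (cap_i+1)): x_1 ≥ 7 gives C(8,3) = 56; x_2 ≥ 6 gives C(9,3) = 84; x_3 ≥ 7 gives C(8,3) = 56; x_4 ≥ 6 gives C(9,3) = 84. Together 280.
Add back pairs where two caps are both exceeded: 0 + 0 + 0 + 0 + 1 + 0 = 1.
By inclusion–exclusion the count is 455 − 280 + 1 = 176.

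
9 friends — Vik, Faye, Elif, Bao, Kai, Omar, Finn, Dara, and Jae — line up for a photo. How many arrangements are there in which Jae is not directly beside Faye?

Of the 9! = 362880 arrangements, those with Jae and Faye adjacent number 2 × 8! = 80640 (treat the pair as a block with 2 internal orders).
So 362880 − 80640 = 282240 arrangements keep them apart.

282240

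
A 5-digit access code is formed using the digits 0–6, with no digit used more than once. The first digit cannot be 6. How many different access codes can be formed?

2160

The first digit has 7−1 = 6 choices (anything except 6).
The remaining 4 digits are filled from the other 6 symbols without repetition: 6 × 5 × 4 × 3 = 360.
Total: 6 × 360 = 2160.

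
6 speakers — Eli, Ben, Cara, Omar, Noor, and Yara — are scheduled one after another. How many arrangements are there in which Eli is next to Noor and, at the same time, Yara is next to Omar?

96

Treat {Eli,Noor} as one block (2 orders) and {Yara,Omar} as another (2 orders).
That leaves 4 units to arrange: 2 × 2 × 4! = 4 × 24 = 96.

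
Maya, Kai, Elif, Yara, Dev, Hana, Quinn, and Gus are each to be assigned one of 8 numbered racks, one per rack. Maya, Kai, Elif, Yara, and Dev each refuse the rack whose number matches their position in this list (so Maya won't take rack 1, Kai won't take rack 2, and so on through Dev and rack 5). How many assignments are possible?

Let Aᵢ (for 1 ≤ i ≤ 5) be the placements that put person i in their forbidden rack. Any j of these fix j positions, leaving (8−j)! ways to fill the rest, and there are C(5,j) ways to pick which j.
By inclusion–exclusion, the number of valid placements is Σ_{j=0}^{5} (−1)^j C(5,j)·(8−j)!.
Computing: 40320 − 25200 + 7200 − 1200 + 120 − 6 = 21234.

21234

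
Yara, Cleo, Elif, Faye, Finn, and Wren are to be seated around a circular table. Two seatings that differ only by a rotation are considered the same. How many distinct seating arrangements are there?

120

Around a circle, 6 distinct people have 6!/6 = (5)! = 120 rotationally distinct seatings.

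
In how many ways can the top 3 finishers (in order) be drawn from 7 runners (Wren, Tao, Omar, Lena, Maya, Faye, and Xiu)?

This is an ordered selection of 3 from 7: P(7,3).
That gives 7 × 6 × 5 = 210.

210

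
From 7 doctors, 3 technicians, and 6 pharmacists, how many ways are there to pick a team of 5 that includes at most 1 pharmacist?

Split by how many pharmacists are chosen (0 through 1).
Sum: C(6,0)·C(10,5) + C(6,1)·C(10,4) = 252 + 1260 = 1512.

1512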